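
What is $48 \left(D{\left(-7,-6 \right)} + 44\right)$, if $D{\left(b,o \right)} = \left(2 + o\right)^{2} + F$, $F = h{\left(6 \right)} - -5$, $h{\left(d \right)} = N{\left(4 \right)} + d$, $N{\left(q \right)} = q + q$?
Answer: $3792$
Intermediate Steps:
$N{\left(q \right)} = 2 q$
$h{\left(d \right)} = 8 + d$ ($h{\left(d \right)} = 2 \cdot 4 + d = 8 + d$)
$F = 19$ ($F = \left(8 + 6\right) - -5 = 14 + 5 = 19$)
$D{\left(b,o \right)} = 19 + \left(2 + o\right)^{2}$ ($D{\left(b,o \right)} = \left(2 + o\right)^{2} + 19 = 19 + \left(2 + o\right)^{2}$)
$48 \left(D{\left(-7,-6 \right)} + 44\right) = 48 \left(\left(19 + \left(2 - 6\right)^{2}\right) + 44\right) = 48 \left(\left(19 + \left(-4\right)^{2}\right) + 44\right) = 48 \left(\left(19 + 16\right) + 44\right) = 48 \left(35 + 44\right) = 48 \cdot 79 = 3792$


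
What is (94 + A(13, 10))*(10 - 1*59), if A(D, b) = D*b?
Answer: -10976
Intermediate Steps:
(94 + A(13, 10))*(10 - 1*59) = (94 + 13*10)*(10 - 1*59) = (94 + 130)*(10 - 59) = 224*(-49) = -10976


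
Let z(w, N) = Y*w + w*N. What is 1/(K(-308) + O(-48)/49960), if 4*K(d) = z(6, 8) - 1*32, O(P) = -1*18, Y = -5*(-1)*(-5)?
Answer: -24980/836839 ≈ -0.029850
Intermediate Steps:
Y = -25 (Y = 5*(-5) = -25)
O(P) = -18
z(w, N) = -25*w + N*w (z(w, N) = -25*w + w*N = -25*w + N*w)
K(d) = -67/2 (K(d) = (6*(-25 + 8) - 1*32)/4 = (6*(-17) - 32)/4 = (-102 - 32)/4 = (1/4)*(-134) = -67/2)
1/(K(-308) + O(-48)/49960) = 1/(-67/2 - 18/49960) = 1/(-67/2 - 18*1/49960) = 1/(-67/2 - 9/24980) = 1/(-836839/24980) = -24980/836839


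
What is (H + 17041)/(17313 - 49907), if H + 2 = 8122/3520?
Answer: -29992701/57365440 ≈ -0.52284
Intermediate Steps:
H = 541/1760 (H = -2 + 8122/3520 = -2 + 8122*(1/3520) = -2 + 4061/1760 = 541/1760 ≈ 0.30739)
(H + 17041)/(17313 - 49907) = (541/1760 + 17041)/(17313 - 49907) = (29992701/1760)/(-32594) = (29992701/1760)*(-1/32594) = -29992701/57365440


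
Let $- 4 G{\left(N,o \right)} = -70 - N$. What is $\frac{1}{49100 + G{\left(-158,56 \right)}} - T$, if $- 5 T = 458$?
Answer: $\frac{22477729}{245390} \approx 91.6$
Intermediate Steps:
$T = - \frac{458}{5}$ ($T = \left(- \frac{1}{5}\right) 458 = - \frac{458}{5} \approx -91.6$)
$G{\left(N,o \right)} = \frac{35}{2} + \frac{N}{4}$ ($G{\left(N,o \right)} = - \frac{-70 - N}{4} = \frac{35}{2} + \frac{N}{4}$)
$\frac{1}{49100 + G{\left(-158,56 \right)}} - T = \frac{1}{49100 + \left(\frac{35}{2} + \frac{1}{4} \left(-158\right)\right)} - - \frac{458}{5} = \frac{1}{49100 + \left(\frac{35}{2} - \frac{79}{2}\right)} + \frac{458}{5} = \frac{1}{49100 - 22} + \frac{458}{5} = \frac{1}{49078} + \frac{458}{5} = \frac{22477729}{245390}$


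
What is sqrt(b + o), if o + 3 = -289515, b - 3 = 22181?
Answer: I*sqrt(267334) ≈ 517.04*I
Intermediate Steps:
b = 22184 (b = 3 + 22181 = 22184)
o = -289518 (o = -3 - 289515 = -289518)
sqrt(b + o) = sqrt(22184 - 289518) = sqrt(-267334) = I*sqrt(267334)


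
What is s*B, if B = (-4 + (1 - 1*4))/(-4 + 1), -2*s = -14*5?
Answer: 245/3 ≈ 81.667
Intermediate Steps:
s = 35 (s = -(-7)*5 = -1/2*(-70) = 35)
B = 7/3 (B = (-4 + (1 - 4))/(-3) = (-4 - 3)*(-1/3) = -7*(-1/3) = 7/3 ≈ 2.3333)
s*B = 35*(7/3) = 245/3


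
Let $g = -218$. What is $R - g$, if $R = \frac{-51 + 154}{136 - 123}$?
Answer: $\frac{2937}{13} \approx 225.92$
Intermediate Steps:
$R = \frac{103}{13} \approx 7.9231$
$R - g = \frac{103}{13} - -218 = \frac{103}{13} + 218 = \frac{2937}{13}$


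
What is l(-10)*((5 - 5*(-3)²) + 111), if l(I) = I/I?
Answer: 71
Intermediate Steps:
l(I) = 1
l(-10)*((5 - 5*(-3)²) + 111) = 1*((5 - 5*(-3)²) + 111) = 1*((5 - 5*9) + 111) = 1*((5 - 45) + 111) = 1*(-40 + 111) = 1*71 = 71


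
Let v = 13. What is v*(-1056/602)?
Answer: -6864/301 ≈ -22.804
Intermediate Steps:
v*(-1056/602) = 13*(-1056/602) = 13*(-1056*1/602) = 13*(-528/301) = -6864/301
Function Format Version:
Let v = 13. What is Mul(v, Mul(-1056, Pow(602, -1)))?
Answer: Rational(-6864, 301) ≈ -22.804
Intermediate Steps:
Mul(v, Mul(-1056, Pow(602, -1))) = Mul(13, Mul(-1056, Pow(602, -1))) = Mul(13, Mul(-1056, Rational(1, 602))) = Mul(13, Rational(-528, 301)) = Rational(-6864, 301)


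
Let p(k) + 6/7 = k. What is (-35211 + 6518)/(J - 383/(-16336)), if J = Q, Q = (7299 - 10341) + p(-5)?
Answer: 3281101936/348525879 ≈ 9.4142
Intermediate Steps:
p(k) = -6/7 + k
Q = -21335/7 (Q = (7299 - 10341) + (-6/7 - 5) = -3042 - 41/7 = -21335/7 ≈ -3047.9)
J = -21335/7 ≈ -3047.9
(-35211 + 6518)/(J - 383/(-16336)) = (-35211 + 6518)/(-21335/7 - 383/(-16336)) = -28693/(-21335/7 - 383*(-1/16336)) = -28693/(-21335/7 + 383/16336) = -28693/(-348525879/114352) = -28693*(-114352/348525879) = 3281101936/348525879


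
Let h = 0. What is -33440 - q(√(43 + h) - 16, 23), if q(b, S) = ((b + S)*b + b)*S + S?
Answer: -31508 + 184*√43 ≈ -30301.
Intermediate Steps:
q(b, S) = S + S*(b + b*(S + b)) (q(b, S) = ((S + b)*b + b)*S + S = (b*(S + b) + b)*S + S = (b + b*(S + b))*S + S = S*(b + b*(S + b)) + S = S + S*(b + b*(S + b)))
-33440 - q(√(43 + h) - 16, 23) = -33440 - 23*(1 + (√(43 + 0) - 16) + (√(43 + 0) - 16)² + 23*(√(43 + 0) - 16)) = -33440 - 23*(1 + (√43 - 16) + (√43 - 16)² + 23*(√43 - 16)) = -33440 - 23*(1 + (-16 + √43) + (-16 + √43)² + 23*(-16 + √43)) = -33440 - 23*(1 + (-16 + √43) + (-16 + √43)² + (-368 + 23*√43)) = -33440 - 23*(-383 + (-16 + √43)² + 24*√43) = -33440 - (-8809 + 23*(-16 + √43)² + 552*√43) = -33440 + (8809 - 552*√43 - 23*(-16 + √43)²) = -24631 - 552*√43 - 23*(-16 + √43)²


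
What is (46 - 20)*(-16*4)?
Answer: -1664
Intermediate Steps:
(46 - 20)*(-16*4) = 26*(-64) = -1664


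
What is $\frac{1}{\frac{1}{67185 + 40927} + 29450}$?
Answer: $\frac{108112}{3183898401} \approx 3.3956 \cdot 10^{-5}$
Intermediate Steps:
$\frac{1}{\frac{1}{67185 + 40927} + 29450} = \frac{1}{\frac{1}{108112} + 29450} = \frac{1}{\frac{3183898401}{108112}} = \frac{108112}{3183898401}$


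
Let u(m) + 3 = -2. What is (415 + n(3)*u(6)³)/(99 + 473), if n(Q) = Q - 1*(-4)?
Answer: -115/143 ≈ -0.80420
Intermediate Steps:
n(Q) = 4 + Q (n(Q) = Q + 4 = 4 + Q)
u(m) = -5 (u(m) = -3 - 2 = -5)
(415 + n(3)*u(6)³)/(99 + 473) = (415 + (4 + 3)*(-5)³)/(99 + 473) = (415 + 7*(-125))/572 = (415 - 875)*(1/572) = -460*1/572 = -115/143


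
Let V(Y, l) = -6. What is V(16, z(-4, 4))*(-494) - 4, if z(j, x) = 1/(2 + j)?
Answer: 2960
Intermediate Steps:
V(16, z(-4, 4))*(-494) - 4 = -6*(-494) - 4 = 2964 - 4 = 2960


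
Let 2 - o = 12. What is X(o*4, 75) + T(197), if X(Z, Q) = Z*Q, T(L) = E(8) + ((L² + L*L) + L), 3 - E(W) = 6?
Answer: 74812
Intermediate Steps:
o = -10 (o = 2 - 1*12 = 2 - 12 = -10)
E(W) = -3 (E(W) = 3 - 1*6 = 3 - 6 = -3)
T(L) = -3 + L + 2*L² (T(L) = -3 + ((L² + L*L) + L) = -3 + ((L² + L²) + L) = -3 + (2*L² + L) = -3 + (L + 2*L²) = -3 + L + 2*L²)
X(Z, Q) = Q*Z
X(o*4, 75) + T(197) = 75*(-10*4) + (-3 + 197 + 2*197²) = 75*(-40) + (-3 + 197 + 2*38809) = -3000 + (-3 + 197 + 77618) = -3000 + 77812 = 74812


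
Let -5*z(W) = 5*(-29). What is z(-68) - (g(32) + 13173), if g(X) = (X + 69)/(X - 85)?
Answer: -696531/53 ≈ -13142.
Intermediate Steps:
z(W) = 29 (z(W) = -(-29) = -⅕*(-145) = 29)
g(X) = (69 + X)/(-85 + X)
z(-68) - (g(32) + 13173) = 29 - ((69 + 32)/(-85 + 32) + 13173) = 29 - (101/(-53) + 13173) = 29 - (-1/53*101 + 13173) = 29 - (-101/53 + 13173) = 29 - 1*698068/53 = 29 - 698068/53 = -696531/53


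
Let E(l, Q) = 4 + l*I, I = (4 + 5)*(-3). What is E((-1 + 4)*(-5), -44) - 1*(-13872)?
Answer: 14281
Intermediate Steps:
I = -27 (I = 9*(-3) = -27)
E(l, Q) = 4 - 27*l (E(l, Q) = 4 + l*(-27) = 4 - 27*l)
E((-1 + 4)*(-5), -44) - 1*(-13872) = (4 - 27*(-1 + 4)*(-5)) - 1*(-13872) = (4 - 81*(-5)) + 13872 = (4 - 27*(-15)) + 13872 = (4 + 405) + 13872 = 409 + 13872 = 14281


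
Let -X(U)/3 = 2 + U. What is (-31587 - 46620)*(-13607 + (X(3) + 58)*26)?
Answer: 976727223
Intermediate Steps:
X(U) = -6 - 3*U (X(U) = -3*(2 + U) = -6 - 3*U)
(-31587 - 46620)*(-13607 + (X(3) + 58)*26) = (-31587 - 46620)*(-13607 + ((-6 - 3*3) + 58)*26) = -78207*(-13607 + ((-6 - 9) + 58)*26) = -78207*(-13607 + (-15 + 58)*26) = -78207*(-13607 + 43*26) = -78207*(-13607 + 1118) = -78207*(-12489) = 976727223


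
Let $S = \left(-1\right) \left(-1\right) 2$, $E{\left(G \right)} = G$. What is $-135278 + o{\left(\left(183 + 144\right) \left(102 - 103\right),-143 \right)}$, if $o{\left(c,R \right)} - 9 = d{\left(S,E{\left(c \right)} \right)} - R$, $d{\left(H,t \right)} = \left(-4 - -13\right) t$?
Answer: $-138069$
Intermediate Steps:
$S = 2$ ($S = 1 \cdot 2 = 2$)
$d{\left(H,t \right)} = 9 t$ ($d{\left(H,t \right)} = \left(-4 + 13\right) t = 9 t$)
$o{\left(c,R \right)} = 9 - R + 9 c$ ($o{\left(c,R \right)} = 9 - \left(R - 9 c\right) = 9 - R + 9 c$)
$-135278 + o{\left(\left(183 + 144\right) \left(102 - 103\right),-143 \right)} = -135278 + \left(9 - -143 + 9 \left(183 + 144\right) \left(102 - 103\right)\right) = -135278 + \left(9 + 143 + 9 \cdot 327 \left(-1\right)\right) = -135278 + \left(9 + 143 + 9 \left(-327\right)\right) = -135278 + \left(9 + 143 - 2943\right) = -135278 - 2791 = -138069$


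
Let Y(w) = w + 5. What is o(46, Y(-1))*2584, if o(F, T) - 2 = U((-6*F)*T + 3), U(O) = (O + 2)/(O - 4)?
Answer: 502968/65 ≈ 7738.0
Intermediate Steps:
U(O) = (2 + O)/(-4 + O)
Y(w) = 5 + w
o(F, T) = 2 + (5 - 6*F*T)/(-1 - 6*F*T) (o(F, T) = 2 + (2 + ((-6*F)*T + 3))/(-4 + ((-6*F)*T + 3)) = 2 + (2 + (-6*F*T + 3))/(-4 + (-6*F*T + 3)) = 2 + (2 + (3 - 6*F*T))/(-4 + (3 - 6*F*T)) = 2 + (5 - 6*F*T)/(-1 - 6*F*T))
o(46, Y(-1))*2584 = (3*(-1 + 6*46*(5 - 1))/(1 + 6*46*(5 - 1)))*2584 = (3*(-1 + 6*46*4)/(1 + 6*46*4))*2584 = (3*(-1 + 1104)/(1 + 1104))*2584 = (3*1103/1105)*2584 = (3*(1/1105)*1103)*2584 = (3309/1105)*2584 = 502968/65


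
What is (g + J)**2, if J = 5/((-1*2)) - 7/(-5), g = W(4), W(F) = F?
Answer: 841/100 ≈ 8.4100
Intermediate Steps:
g = 4
J = -11/10 (J = 5/(-2) - 7*(-1/5) = 5*(-1/2) + 7/5 = -5/2 + 7/5 = -11/10 ≈ -1.1000)
(g + J)**2 = (4 - 11/10)**2 = (29/10)**2 = 841/100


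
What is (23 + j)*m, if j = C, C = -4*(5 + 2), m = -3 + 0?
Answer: 15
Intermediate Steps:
m = -3
C = -28 (C = -4*7 = -28)
j = -28
(23 + j)*m = (23 - 28)*(-3) = -5*(-3) = 15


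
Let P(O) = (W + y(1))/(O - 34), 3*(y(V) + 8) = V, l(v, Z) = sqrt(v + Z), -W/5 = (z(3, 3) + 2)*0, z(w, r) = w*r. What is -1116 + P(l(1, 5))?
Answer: -83683/75 + sqrt(6)/150 ≈ -1115.8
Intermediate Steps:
z(w, r) = r*w
W = 0 (W = -5*(3*3 + 2)*0 = -5*(9 + 2)*0 = -55*0 = -5*0 = 0)
l(v, Z) = sqrt(Z + v)
y(V) = -8 + V/3
P(O) = -23/(3*(-34 + O)) (P(O) = (0 + (-8 + (1/3)*1))/(O - 34) = (0 + (-8 + 1/3))/(-34 + O) = (0 - 23/3)/(-34 + O) = -23/(3*(-34 + O)))
-1116 + P(l(1, 5)) = -1116 - 23/(-102 + 3*sqrt(5 + 1)) = -1116 - 23/(-102 + 3*sqrt(6))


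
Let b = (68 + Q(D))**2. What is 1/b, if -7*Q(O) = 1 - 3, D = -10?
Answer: 49/228484 ≈ 0.00021446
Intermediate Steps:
Q(O) = 2/7 (Q(O) = -(1 - 3)/7 = -1/7*(-2) = 2/7)
b = 228484/49 (b = (68 + 2/7)**2 = (478/7)**2 = 228484/49 ≈ 4662.9)
1/b = 1/(228484/49) = 49/228484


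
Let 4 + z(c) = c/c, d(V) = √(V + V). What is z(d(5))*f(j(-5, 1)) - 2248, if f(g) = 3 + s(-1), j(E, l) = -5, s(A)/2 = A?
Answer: -2251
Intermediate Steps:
s(A) = 2*A
d(V) = √2*√V (d(V) = √(2*V) = √2*√V)
z(c) = -3 (z(c) = -4 + c/c = -4 + 1 = -3)
f(g) = 1 (f(g) = 3 + 2*(-1) = 3 - 2 = 1)
z(d(5))*f(j(-5, 1)) - 2248 = -3*1 - 2248 = -3 - 2248 = -2251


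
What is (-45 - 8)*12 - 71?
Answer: -707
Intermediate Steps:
(-45 - 8)*12 - 71 = -53*12 - 71 = -636 - 71 = -707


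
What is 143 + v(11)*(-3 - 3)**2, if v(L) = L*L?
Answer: 4499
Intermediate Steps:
v(L) = L**2
143 + v(11)*(-3 - 3)**2 = 143 + 11**2*(-3 - 3)**2 = 143 + 121*(-6)**2 = 143 + 121*36 = 143 + 4356 = 4499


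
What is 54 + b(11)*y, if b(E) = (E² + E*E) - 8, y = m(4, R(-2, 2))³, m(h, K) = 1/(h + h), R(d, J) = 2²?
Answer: 13941/256 ≈ 54.457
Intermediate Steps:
R(d, J) = 4
m(h, K) = 1/(2*h)
y = 1/512 (y = ((½)/4)³ = ((½)*(¼))³ = (⅛)³ = 1/512 ≈ 0.0019531)
b(E) = -8 + 2*E² (b(E) = (E² + E²) - 8 = 2*E² - 8 = -8 + 2*E²)
54 + b(11)*y = 54 + (-8 + 2*11²)*(1/512) = 54 + (-8 + 2*121)*(1/512) = 54 + (-8 + 242)*(1/512) = 54 + 234*(1/512) = 54 + 117/256 = 13941/256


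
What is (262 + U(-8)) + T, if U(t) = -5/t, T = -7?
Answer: 2045/8 ≈ 255.63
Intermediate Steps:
(262 + U(-8)) + T = (262 - 5/(-8)) - 7 = (262 - 5*(-1/8)) - 7 = (262 + 5/8) - 7 = 2101/8 - 7 = 2045/8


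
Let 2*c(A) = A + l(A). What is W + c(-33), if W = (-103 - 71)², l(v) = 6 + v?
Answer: 30246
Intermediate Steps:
c(A) = 3 + A (c(A) = (A + (6 + A))/2 = (6 + 2*A)/2 = 3 + A)
W = 30276 (W = (-174)² = 30276)
W + c(-33) = 30276 + (3 - 33) = 30276 - 30 = 30246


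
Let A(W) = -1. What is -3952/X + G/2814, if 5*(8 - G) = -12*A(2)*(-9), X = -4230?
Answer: 937178/991935 ≈ 0.94480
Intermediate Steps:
G = 148/5 (G = 8 - (-12*(-1))*(-9)/5 = 8 - 12*(-9)/5 = 8 - 1/5*(-108) = 8 + 108/5 = 148/5 ≈ 29.600)
-3952/X + G/2814 = -3952/(-4230) + (148/5)/2814 = -3952*(-1/4230) + (148/5)*(1/2814) = 1976/2115 + 74/7035 = 937178/991935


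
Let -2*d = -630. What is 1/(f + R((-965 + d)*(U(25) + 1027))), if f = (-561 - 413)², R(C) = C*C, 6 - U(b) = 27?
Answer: 1/427586158676 ≈ 2.3387e-12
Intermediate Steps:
d = 315 (d = -½*(-630) = 315)
U(b) = -21 (U(b) = 6 - 1*27 = 6 - 27 = -21)
R(C) = C²
f = 948676 (f = (-974)² = 948676)
1/(f + R((-965 + d)*(U(25) + 1027))) = 1/(948676 + ((-965 + 315)*(-21 + 1027))²) = 1/(948676 + (-650*1006)²) = 1/(948676 + (-653900)²) = 1/(948676 + 427585210000) = 1/427586158676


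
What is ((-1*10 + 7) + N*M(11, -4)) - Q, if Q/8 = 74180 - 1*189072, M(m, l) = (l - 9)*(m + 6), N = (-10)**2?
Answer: 897033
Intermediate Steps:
N = 100
M(m, l) = (-9 + l)*(6 + m)
Q = -919136 (Q = 8*(74180 - 1*189072) = 8*(74180 - 189072) = 8*(-114892) = -919136)
((-1*10 + 7) + N*M(11, -4)) - Q = ((-1*10 + 7) + 100*(-54 - 9*11 + 6*(-4) - 4*11)) - 1*(-919136) = ((-10 + 7) + 100*(-54 - 99 - 24 - 44)) + 919136 = (-3 + 100*(-221)) + 919136 = (-3 - 22100) + 919136 = -22103 + 919136 = 897033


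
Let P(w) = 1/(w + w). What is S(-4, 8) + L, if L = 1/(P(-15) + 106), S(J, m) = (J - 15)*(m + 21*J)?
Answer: 4590506/3179 ≈ 1444.0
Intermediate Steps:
P(w) = 1/(2*w)
S(J, m) = (-15 + J)*(m + 21*J)
L = 30/3179 (L = 1/((1/2)/(-15) + 106) = 1/((1/2)*(-1/15) + 106) = 1/(-1/30 + 106) = 1/(3179/30) = 30/3179 ≈ 0.0094369)
S(-4, 8) + L = (-315*(-4) - 15*8 + 21*(-4)**2 - 4*8) + 30/3179 = (1260 - 120 + 21*16 - 32) + 30/3179 = (1260 - 120 + 336 - 32) + 30/3179 = 1444 + 30/3179 = 4590506/3179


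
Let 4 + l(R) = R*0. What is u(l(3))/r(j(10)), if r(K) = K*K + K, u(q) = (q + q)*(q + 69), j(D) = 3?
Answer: -130/3 ≈ -43.333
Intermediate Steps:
l(R) = -4 (l(R) = -4 + R*0 = -4 + 0 = -4)
u(q) = 2*q*(69 + q) (u(q) = (2*q)*(69 + q) = 2*q*(69 + q))
r(K) = K + K² (r(K) = K² + K = K + K²)
u(l(3))/r(j(10)) = (2*(-4)*(69 - 4))/((3*(1 + 3))) = (2*(-4)*65)/((3*4)) = -520/12 = -520*1/12 = -130/3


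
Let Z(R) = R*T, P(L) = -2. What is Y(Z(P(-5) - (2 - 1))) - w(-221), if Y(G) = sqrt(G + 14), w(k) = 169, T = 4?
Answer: -169 + sqrt(2) ≈ -167.59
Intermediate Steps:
Z(R) = 4*R (Z(R) = R*4 = 4*R)
Y(G) = sqrt(14 + G)
Y(Z(P(-5) - (2 - 1))) - w(-221) = sqrt(14 + 4*(-2 - (2 - 1))) - 1*169 = sqrt(14 + 4*(-2 - 1*1)) - 169 = sqrt(14 + 4*(-2 - 1)) - 169 = sqrt(14 + 4*(-3)) - 169 = sqrt(14 - 12) - 169 = sqrt(2) - 169 = -169 + sqrt(2)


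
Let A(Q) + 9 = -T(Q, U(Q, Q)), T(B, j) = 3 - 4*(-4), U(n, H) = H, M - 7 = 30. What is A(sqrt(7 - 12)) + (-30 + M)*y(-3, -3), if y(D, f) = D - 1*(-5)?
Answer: -14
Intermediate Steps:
M = 37 (M = 7 + 30 = 37)
y(D, f) = 5 + D (y(D, f) = D + 5 = 5 + D)
T(B, j) = 19 (T(B, j) = 3 + 16 = 19)
A(Q) = -28 (A(Q) = -9 - 1*19 = -9 - 19 = -28)
A(sqrt(7 - 12)) + (-30 + M)*y(-3, -3) = -28 + (-30 + 37)*(5 - 3) = -28 + 7*2 = -28 + 14 = -14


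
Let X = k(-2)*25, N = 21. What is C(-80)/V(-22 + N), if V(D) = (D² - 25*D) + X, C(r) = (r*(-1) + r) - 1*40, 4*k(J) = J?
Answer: -80/27 ≈ -2.9630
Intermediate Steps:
k(J) = J/4
C(r) = -40 (C(r) = (-r + r) - 40 = 0 - 40 = -40)
X = -25/2 (X = ((¼)*(-2))*25 = -½*25 = -25/2 ≈ -12.500)
V(D) = -25/2 + D² - 25*D (V(D) = (D² - 25*D) - 25/2 = -25/2 + D² - 25*D)
C(-80)/V(-22 + N) = -40/(-25/2 + (-22 + 21)² - 25*(-22 + 21)) = -40/(-25/2 + (-1)² - 25*(-1)) = -40/(-25/2 + 1 + 25) = -40/27/2 = -40*2/27 = -80/27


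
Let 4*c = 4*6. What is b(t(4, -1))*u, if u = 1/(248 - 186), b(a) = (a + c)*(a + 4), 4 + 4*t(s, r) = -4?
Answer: 4/31 ≈ 0.12903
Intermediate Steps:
c = 6 (c = (4*6)/4 = (1/4)*24 = 6)
t(s, r) = -2 (t(s, r) = -1 + (1/4)*(-4) = -1 - 1 = -2)
b(a) = (4 + a)*(6 + a) (b(a) = (a + 6)*(a + 4) = (6 + a)*(4 + a) = (4 + a)*(6 + a))
u = 1/62 ≈ 0.016129
b(t(4, -1))*u = (24 + (-2)**2 + 10*(-2))*(1/62) = (24 + 4 - 20)*(1/62) = 8*(1/62) = 4/31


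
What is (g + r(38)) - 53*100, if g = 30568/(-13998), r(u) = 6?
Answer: -37067990/6999 ≈ -5296.2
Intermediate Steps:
g = -15284/6999 (g = 30568*(-1/13998) = -15284/6999 ≈ -2.1837)
(g + r(38)) - 53*100 = (-15284/6999 + 6) - 53*100 = 26710/6999 - 5300 = -37067990/6999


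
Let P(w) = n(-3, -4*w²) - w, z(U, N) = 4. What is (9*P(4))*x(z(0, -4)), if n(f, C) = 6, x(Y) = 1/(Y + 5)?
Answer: 2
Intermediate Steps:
x(Y) = 1/(5 + Y)
P(w) = 6 - w
(9*P(4))*x(z(0, -4)) = (9*(6 - 1*4))/(5 + 4) = (9*(6 - 4))/9 = (9*2)*(⅑) = 18*(⅑) = 2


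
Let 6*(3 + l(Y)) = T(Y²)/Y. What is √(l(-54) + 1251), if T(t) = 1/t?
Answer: √1179090431/972 ≈ 35.327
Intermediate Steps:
l(Y) = -3 + 1/(6*Y³) (l(Y) = -3 + (1/((Y²)*Y))/6 = -3 + (1/(Y²*Y))/6 = -3 + 1/(6*Y³))
√(l(-54) + 1251) = √((-3 + (⅙)/(-54)³) + 1251) = √((-3 + (⅙)*(-1/157464)) + 1251) = √((-3 - 1/944784) + 1251) = √(-2834353/944784 + 1251) = √(1179090431/944784) = √1179090431/972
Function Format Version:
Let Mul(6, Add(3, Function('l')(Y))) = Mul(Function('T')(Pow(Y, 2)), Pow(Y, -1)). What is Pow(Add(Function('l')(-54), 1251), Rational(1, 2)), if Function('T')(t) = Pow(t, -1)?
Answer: Mul(Rational(1, 972), Pow(1179090431, Rational(1, 2))) ≈ 35.327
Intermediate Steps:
Function('l')(Y) = Add(-3, Mul(Rational(1, 6), Pow(Y, -3))) (Function('l')(Y) = Add(-3, Mul(Rational(1, 6), Mul(Pow(Pow(Y, 2), -1), Pow(Y, -1)))) = Add(-3, Mul(Rational(1, 6), Mul(Pow(Y, -2), Pow(Y, -1)))) = Add(-3, Mul(Rational(1, 6), Pow(Y, -3))))
Pow(Add(Function('l')(-54), 1251), Rational(1, 2)) = Pow(Add(Add(-3, Mul(Rational(1, 6), Pow(-54, -3))), 1251), Rational(1, 2)) = Pow(Add(Add(-3, Mul(Rational(1, 6), Rational(-1, 157464))), 1251), Rational(1, 2)) = Pow(Add(Add(-3, Rational(-1, 944784)), 1251), Rational(1, 2)) = Pow(Add(Rational(-2834353, 944784), 1251), Rational(1, 2)) = Pow(Rational(1179090431, 944784), Rational(1, 2)) = Mul(Rational(1, 972), Pow(1179090431, Rational(1, 2)))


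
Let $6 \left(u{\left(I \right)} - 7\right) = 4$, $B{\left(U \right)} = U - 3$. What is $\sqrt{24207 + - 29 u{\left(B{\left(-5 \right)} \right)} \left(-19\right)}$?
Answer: $\frac{\sqrt{255882}}{3} \approx 168.62$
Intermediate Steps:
$B{\left(U \right)} = -3 + U$
$u{\left(I \right)} = \frac{23}{3}$ ($u{\left(I \right)} = 7 + \frac{1}{6} \cdot 4 = 7 + \frac{2}{3} = \frac{23}{3}$)
$\sqrt{24207 + - 29 u{\left(B{\left(-5 \right)} \right)} \left(-19\right)} = \sqrt{24207 + \left(-29\right) \frac{23}{3} \left(-19\right)} = \sqrt{24207 - - \frac{12673}{3}} = \sqrt{24207 + \frac{12673}{3}} = \sqrt{\frac{85294}{3}} = \frac{\sqrt{255882}}{3}$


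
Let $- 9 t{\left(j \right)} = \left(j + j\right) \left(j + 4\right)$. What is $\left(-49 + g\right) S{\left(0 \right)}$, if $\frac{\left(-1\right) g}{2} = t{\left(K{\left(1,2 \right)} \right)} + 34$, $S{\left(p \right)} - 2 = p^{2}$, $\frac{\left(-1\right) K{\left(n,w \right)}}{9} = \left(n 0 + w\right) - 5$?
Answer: $510$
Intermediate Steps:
$K{\left(n,w \right)} = 45 - 9 w$ ($K{\left(n,w \right)} = - 9 \left(\left(n 0 + w\right) - 5\right) = - 9 \left(\left(0 + w\right) - 5\right) = - 9 \left(w - 5\right) = - 9 \left(-5 + w\right) = 45 - 9 w$)
$t{\left(j \right)} = - \frac{2 j \left(4 + j\right)}{9}$ ($t{\left(j \right)} = - \frac{\left(j + j\right) \left(j + 4\right)}{9} = - \frac{2 j \left(4 + j\right)}{9}$)
$S{\left(p \right)} = 2 + p^{2}$
$g = 304$ ($g = - 2 \left(- \frac{2 \left(45 - 18\right) \left(4 + \left(45 - 18\right)\right)}{9} + 34\right) = - 2 \left(\left(- \frac{2}{9}\right) 27 \left(4 + 27\right) + 34\right) = - 2 \left(\left(- \frac{2}{9}\right) 27 \cdot 31 + 34\right) = - 2 \left(-186 + 34\right) = \left(-2\right) \left(-152\right) = 304$)
$\left(-49 + g\right) S{\left(0 \right)} = \left(-49 + 304\right) \left(2 + 0^{2}\right) = 255 \left(2 + 0\right) = 255 \cdot 2 = 510$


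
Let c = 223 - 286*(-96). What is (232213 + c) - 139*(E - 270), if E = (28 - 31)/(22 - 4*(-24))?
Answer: 35096213/118 ≈ 2.9743e+5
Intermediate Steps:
c = 27679 (c = 223 + 27456 = 27679)
E = -3/118 (E = -3/(22 + 96) = -3/118 ≈ -0.025424)
(232213 + c) - 139*(E - 270) = (232213 + 27679) - 139*(-3/118 - 270) = 259892 - 139*(-31863/118) = 259892 + 4428957/118 = 35096213/118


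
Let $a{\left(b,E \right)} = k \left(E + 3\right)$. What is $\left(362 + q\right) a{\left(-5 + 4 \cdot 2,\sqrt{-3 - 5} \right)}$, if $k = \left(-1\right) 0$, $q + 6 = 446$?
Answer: $0$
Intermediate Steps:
$q = 440$ ($q = -6 + 446 = 440$)
$k = 0$
$a{\left(b,E \right)} = 0$ ($a{\left(b,E \right)} = 0 \left(E + 3\right) = 0 \left(3 + E\right) = 0$)
$\left(362 + q\right) a{\left(-5 + 4 \cdot 2,\sqrt{-3 - 5} \right)} = \left(362 + 440\right) 0 = 802 \cdot 0 = 0$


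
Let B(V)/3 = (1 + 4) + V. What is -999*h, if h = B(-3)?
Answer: -5994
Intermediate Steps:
B(V) = 15 + 3*V (B(V) = 3*((1 + 4) + V) = 3*(5 + V) = 15 + 3*V)
h = 6 (h = 15 + 3*(-3) = 15 - 9 = 6)
-999*h = -999*6 = -5994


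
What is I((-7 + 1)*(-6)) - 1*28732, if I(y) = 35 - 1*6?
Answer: -28703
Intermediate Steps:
I(y) = 29 (I(y) = 35 - 6 = 29)
I((-7 + 1)*(-6)) - 1*28732 = 29 - 1*28732 = 29 - 28732 = -28703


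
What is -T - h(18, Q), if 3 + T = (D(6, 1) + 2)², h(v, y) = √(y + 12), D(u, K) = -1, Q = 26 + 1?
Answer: 2 - √39 ≈ -4.2450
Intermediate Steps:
Q = 27
h(v, y) = √(12 + y)
T = -2 (T = -3 + (-1 + 2)² = -3 + 1² = -3 + 1 = -2)
-T - h(18, Q) = -1*(-2) - √(12 + 27) = 2 - √39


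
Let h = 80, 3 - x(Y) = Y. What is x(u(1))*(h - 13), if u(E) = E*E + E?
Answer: 67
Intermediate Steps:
u(E) = E + E² (u(E) = E² + E = E + E²)
x(Y) = 3 - Y
x(u(1))*(h - 13) = (3 - (1 + 1))*(80 - 13) = (3 - 2)*67 = 1*67 = 67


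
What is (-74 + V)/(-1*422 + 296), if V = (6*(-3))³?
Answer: 2953/63 ≈ 46.873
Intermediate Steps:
V = -5832 (V = (-18)³ = -5832)
(-74 + V)/(-1*422 + 296) = (-74 - 5832)/(-1*422 + 296) = -5906/(-422 + 296) = -5906/(-126) = -5906*(-1/126) = 2953/63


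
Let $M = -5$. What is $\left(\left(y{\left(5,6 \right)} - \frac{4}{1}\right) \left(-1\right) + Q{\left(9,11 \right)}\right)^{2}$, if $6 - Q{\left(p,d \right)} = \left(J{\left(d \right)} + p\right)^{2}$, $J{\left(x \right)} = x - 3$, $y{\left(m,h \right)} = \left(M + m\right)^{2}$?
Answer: $77841$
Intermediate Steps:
$y{\left(m,h \right)} = \left(-5 + m\right)^{2}$
$J{\left(x \right)} = -3 + x$
$Q{\left(p,d \right)} = 6 - \left(-3 + d + p\right)^{2}$ ($Q{\left(p,d \right)} = 6 - \left(\left(-3 + d\right) + p\right)^{2} = 6 - \left(-3 + d + p\right)^{2}$)
$\left(\left(y{\left(5,6 \right)} - \frac{4}{1}\right) \left(-1\right) + Q{\left(9,11 \right)}\right)^{2} = \left(\left(\left(-5 + 5\right)^{2} - \frac{4}{1}\right) \left(-1\right) + \left(6 - \left(-3 + 11 + 9\right)^{2}\right)\right)^{2} = \left(\left(0^{2} - 4\right) \left(-1\right) + \left(6 - 17^{2}\right)\right)^{2} = \left(\left(0 - 4\right) \left(-1\right) + \left(6 - 289\right)\right)^{2} = \left(\left(-4\right) \left(-1\right) + \left(6 - 289\right)\right)^{2} = \left(4 - 283\right)^{2} = \left(-279\right)^{2} = 77841$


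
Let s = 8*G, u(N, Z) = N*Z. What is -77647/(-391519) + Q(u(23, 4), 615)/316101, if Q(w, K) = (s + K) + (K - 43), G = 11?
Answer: 8347827024/41253182473 ≈ 0.20236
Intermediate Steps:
s = 88 (s = 8*11 = 88)
Q(w, K) = 45 + 2*K (Q(w, K) = (88 + K) + (K - 43) = (88 + K) + (-43 + K) = 45 + 2*K)
-77647/(-391519) + Q(u(23, 4), 615)/316101 = -77647/(-391519) + (45 + 2*615)/316101 = -77647*(-1/391519) + (45 + 1230)*(1/316101) = 77647/391519 + 1275*(1/316101) = 77647/391519 + 425/105367 = 8347827024/41253182473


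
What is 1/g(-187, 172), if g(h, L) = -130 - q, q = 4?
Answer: -1/134 ≈ -0.0074627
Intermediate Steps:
g(h, L) = -134 (g(h, L) = -130 - 1*4 = -130 - 4 = -134)
1/g(-187, 172) = 1/(-134) = -1/134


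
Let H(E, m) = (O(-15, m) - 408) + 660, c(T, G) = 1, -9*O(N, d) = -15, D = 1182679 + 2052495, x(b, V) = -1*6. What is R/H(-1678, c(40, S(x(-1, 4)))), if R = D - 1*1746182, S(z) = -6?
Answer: 4466976/761 ≈ 5869.9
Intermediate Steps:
x(b, V) = -6
D = 3235174
O(N, d) = 5/3 (O(N, d) = -⅑*(-15) = 5/3)
R = 1488992 (R = 3235174 - 1*1746182 = 3235174 - 1746182 = 1488992)
H(E, m) = 761/3 (H(E, m) = (5/3 - 408) + 660 = -1219/3 + 660 = 761/3)
R/H(-1678, c(40, S(x(-1, 4)))) = 1488992/(761/3) = 1488992*(3/761) = 4466976/761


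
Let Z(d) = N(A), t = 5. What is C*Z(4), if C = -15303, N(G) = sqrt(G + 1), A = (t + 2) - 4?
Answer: -30606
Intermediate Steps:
A = 3 (A = (5 + 2) - 4 = 7 - 4 = 3)
N(G) = sqrt(1 + G)
Z(d) = 2 (Z(d) = sqrt(1 + 3) = sqrt(4) = 2)
C*Z(4) = -15303*2 = -30606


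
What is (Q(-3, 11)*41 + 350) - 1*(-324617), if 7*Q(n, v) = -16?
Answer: 2274113/7 ≈ 3.2487e+5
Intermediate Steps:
Q(n, v) = -16/7 (Q(n, v) = (⅐)*(-16) = -16/7)
(Q(-3, 11)*41 + 350) - 1*(-324617) = (-16/7*41 + 350) - 1*(-324617) = (-656/7 + 350) + 324617 = 1794/7 + 324617 = 2274113/7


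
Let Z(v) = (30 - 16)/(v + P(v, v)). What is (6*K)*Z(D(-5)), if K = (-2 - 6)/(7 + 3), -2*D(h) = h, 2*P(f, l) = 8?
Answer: -672/65 ≈ -10.338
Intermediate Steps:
P(f, l) = 4 (P(f, l) = (½)*8 = 4)
D(h) = -h/2
K = -⅘ (K = -8/10 = -8*⅒ = -⅘ ≈ -0.80000)
Z(v) = 14/(4 + v) (Z(v) = (30 - 16)/(v + 4) = 14/(4 + v))
(6*K)*Z(D(-5)) = (6*(-⅘))*(14/(4 - ½*(-5))) = -336/(5*(4 + 5/2)) = -336/(5*13/2) = -336*2/(5*13) = -24/5*28/13 = -672/65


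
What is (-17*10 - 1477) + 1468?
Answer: -179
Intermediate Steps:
(-17*10 - 1477) + 1468 = (-170 - 1477) + 1468 = -1647 + 1468 = -179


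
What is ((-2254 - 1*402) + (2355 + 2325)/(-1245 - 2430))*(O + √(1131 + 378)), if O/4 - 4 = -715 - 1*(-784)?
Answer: -190101344/245 - 651032*√1509/245 ≈ -8.7915e+5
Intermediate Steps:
O = 292 (O = 16 + 4*(-715 - 1*(-784)) = 16 + 4*(-715 + 784) = 16 + 4*69 = 16 + 276 = 292)
((-2254 - 1*402) + (2355 + 2325)/(-1245 - 2430))*(O + √(1131 + 378)) = ((-2254 - 1*402) + (2355 + 2325)/(-1245 - 2430))*(292 + √(1131 + 378)) = ((-2254 - 402) + 4680/(-3675))*(292 + √1509) = (-2656 + 4680*(-1/3675))*(292 + √1509) = (-2656 - 312/245)*(292 + √1509) = -651032*(292 + √1509)/245 = -190101344/245 - 651032*√1509/245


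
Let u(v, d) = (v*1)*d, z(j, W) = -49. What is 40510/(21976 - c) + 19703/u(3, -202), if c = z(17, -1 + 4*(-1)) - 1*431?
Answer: -104475377/3402084 ≈ -30.709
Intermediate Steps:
c = -480 (c = -49 - 1*431 = -49 - 431 = -480)
u(v, d) = d*v (u(v, d) = v*d = d*v)
40510/(21976 - c) + 19703/u(3, -202) = 40510/(21976 - 1*(-480)) + 19703/((-202*3)) = 40510/(21976 + 480) + 19703/(-606) = 40510/22456 + 19703*(-1/606) = 40510*(1/22456) - 19703/606 = 20255/11228 - 19703/606 = -104475377/3402084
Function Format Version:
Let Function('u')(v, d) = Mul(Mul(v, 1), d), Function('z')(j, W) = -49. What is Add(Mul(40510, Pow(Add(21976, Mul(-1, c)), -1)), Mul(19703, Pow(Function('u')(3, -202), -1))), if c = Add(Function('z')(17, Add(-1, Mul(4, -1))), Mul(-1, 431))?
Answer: Rational(-104475377, 3402084) ≈ -30.709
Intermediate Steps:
c = -480 (c = Add(-49, Mul(-1, 431)) = Add(-49, -431) = -480)
Function('u')(v, d) = Mul(d, v) (Function('u')(v, d) = Mul(v, d) = Mul(d, v))
Add(Mul(40510, Pow(Add(21976, Mul(-1, c)), -1)), Mul(19703, Pow(Function('u')(3, -202), -1))) = Add(Mul(40510, Pow(Add(21976, Mul(-1, -480)), -1)), Mul(19703, Pow(Mul(-202, 3), -1))) = Add(Mul(40510, Pow(Add(21976, 480), -1)), Mul(19703, Pow(-606, -1))) = Add(Mul(40510, Pow(22456, -1)), Mul(19703, Rational(-1, 606))) = Add(Mul(40510, Rational(1, 22456)), Rational(-19703, 606)) = Add(Rational(20255, 11228), Rational(-19703, 606)) = Rational(-104475377, 3402084)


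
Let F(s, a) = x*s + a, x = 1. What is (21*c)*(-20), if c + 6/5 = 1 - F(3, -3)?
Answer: 84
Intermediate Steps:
F(s, a) = a + s (F(s, a) = 1*s + a = s + a = a + s)
c = -⅕ (c = -6/5 + (1 - (-3 + 3)) = -6/5 + (1 - 1*0) = -6/5 + (1 + 0) = -6/5 + 1 = -⅕ ≈ -0.20000)
(21*c)*(-20) = (21*(-⅕))*(-20) = -21/5*(-20) = 84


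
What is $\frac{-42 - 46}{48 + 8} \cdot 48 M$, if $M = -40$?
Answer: $\frac{21120}{7} \approx 3017.1$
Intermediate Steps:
$\frac{-42 - 46}{48 + 8} \cdot 48 M = \frac{-42 - 46}{48 + 8} \cdot 48 \left(-40\right) = - \frac{88}{56} \cdot 48 \left(-40\right) = \left(-88\right) \frac{1}{56} \cdot 48 \left(-40\right) = \left(- \frac{11}{7}\right) 48 \left(-40\right) = \left(- \frac{528}{7}\right) \left(-40\right) = \frac{21120}{7}$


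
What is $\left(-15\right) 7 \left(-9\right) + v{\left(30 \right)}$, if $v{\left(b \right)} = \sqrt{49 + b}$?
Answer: $945 + \sqrt{79} \approx 953.89$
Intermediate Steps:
$\left(-15\right) 7 \left(-9\right) + v{\left(30 \right)} = \left(-15\right) 7 \left(-9\right) + \sqrt{49 + 30} = \left(-105\right) \left(-9\right) + \sqrt{79} = 945 + \sqrt{79}$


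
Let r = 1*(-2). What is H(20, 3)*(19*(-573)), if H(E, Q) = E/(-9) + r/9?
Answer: 79838/3 ≈ 26613.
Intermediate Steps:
r = -2
H(E, Q) = -2/9 - E/9 (H(E, Q) = E/(-9) - 2/9 = E*(-⅑) - 2*⅑ = -E/9 - 2/9 = -2/9 - E/9)
H(20, 3)*(19*(-573)) = (-2/9 - ⅑*20)*(19*(-573)) = (-2/9 - 20/9)*(-10887) = -22/9*(-10887) = 79838/3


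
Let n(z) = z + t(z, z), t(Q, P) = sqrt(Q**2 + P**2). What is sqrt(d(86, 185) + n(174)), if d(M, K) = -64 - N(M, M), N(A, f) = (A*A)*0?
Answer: sqrt(110 + 174*sqrt(2)) ≈ 18.870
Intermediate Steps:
N(A, f) = 0 (N(A, f) = A**2*0 = 0)
d(M, K) = -64 (d(M, K) = -64 - 1*0 = -64 + 0 = -64)
t(Q, P) = sqrt(P**2 + Q**2)
n(z) = z + sqrt(2)*sqrt(z**2) (n(z) = z + sqrt(z**2 + z**2) = z + sqrt(2*z**2) = z + sqrt(2)*sqrt(z**2))
sqrt(d(86, 185) + n(174)) = sqrt(-64 + (174 + sqrt(2)*sqrt(174**2))) = sqrt(-64 + (174 + sqrt(2)*sqrt(30276))) = sqrt(-64 + (174 + sqrt(2)*174)) = sqrt(-64 + (174 + 174*sqrt(2))) = sqrt(110 + 174*sqrt(2))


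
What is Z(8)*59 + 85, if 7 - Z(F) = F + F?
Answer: -446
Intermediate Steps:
Z(F) = 7 - 2*F (Z(F) = 7 - (F + F) = 7 - 2*F)
Z(8)*59 + 85 = (7 - 2*8)*59 + 85 = (7 - 16)*59 + 85 = -9*59 + 85 = -531 + 85 = -446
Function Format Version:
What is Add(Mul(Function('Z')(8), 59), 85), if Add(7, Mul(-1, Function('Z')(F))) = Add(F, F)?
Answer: -446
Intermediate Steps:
Function('Z')(F) = Add(7, Mul(-2, F)) (Function('Z')(F) = Add(7, Mul(-1, Add(F, F))) = Add(7, Mul(-1, Mul(2, F))) = Add(7, Mul(-2, F)))
Add(Mul(Function('Z')(8), 59), 85) = Add(Mul(Add(7, Mul(-2, 8)), 59), 85) = Add(Mul(Add(7, -16), 59), 85) = Add(Mul(-9, 59), 85) = Add(-531, 85) = -446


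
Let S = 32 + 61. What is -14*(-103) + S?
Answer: 1535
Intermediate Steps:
S = 93
-14*(-103) + S = -14*(-103) + 93 = 1442 + 93 = 1535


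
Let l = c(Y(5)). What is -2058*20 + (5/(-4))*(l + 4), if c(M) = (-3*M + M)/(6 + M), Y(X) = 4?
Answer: -41164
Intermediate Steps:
c(M) = -2*M/(6 + M) (c(M) = (-2*M)/(6 + M) = -2*M/(6 + M))
l = -⅘ (l = -2*4/(6 + 4) = -2*4/10 = -2*4*⅒ = -⅘ ≈ -0.80000)
-2058*20 + (5/(-4))*(l + 4) = -2058*20 + (5/(-4))*(-⅘ + 4) = -294*140 + (5*(-¼))*(16/5) = -41160 - 5/4*16/5 = -41160 - 4 = -41164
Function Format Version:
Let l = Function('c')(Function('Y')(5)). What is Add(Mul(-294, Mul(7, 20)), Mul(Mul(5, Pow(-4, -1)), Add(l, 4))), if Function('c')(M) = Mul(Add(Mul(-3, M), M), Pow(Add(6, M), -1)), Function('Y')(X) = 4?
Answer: -41164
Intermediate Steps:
Function('c')(M) = Mul(-2, M, Pow(Add(6, M), -1)) (Function('c')(M) = Mul(Mul(-2, M), Pow(Add(6, M), -1)) = Mul(-2, M, Pow(Add(6, M), -1)))
l = Rational(-4, 5) (l = Mul(-2, 4, Pow(Add(6, 4), -1)) = Mul(-2, 4, Pow(10, -1)) = Mul(-2, 4, Rational(1, 10)) = Rational(-4, 5) ≈ -0.80000)
Add(Mul(-294, Mul(7, 20)), Mul(Mul(5, Pow(-4, -1)), Add(l, 4))) = Add(Mul(-294, Mul(7, 20)), Mul(Mul(5, Pow(-4, -1)), Add(Rational(-4, 5), 4))) = Add(Mul(-294, 140), Mul(Mul(5, Rational(-1, 4)), Rational(16, 5))) = Add(-41160, Mul(Rational(-5, 4), Rational(16, 5))) = Add(-41160, -4) = -41164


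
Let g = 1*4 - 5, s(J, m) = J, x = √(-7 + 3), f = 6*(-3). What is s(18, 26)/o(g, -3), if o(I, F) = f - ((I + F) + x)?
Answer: -63/50 + 9*I/50 ≈ -1.26 + 0.18*I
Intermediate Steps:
f = -18
x = 2*I (x = √(-4) = 2*I ≈ 2.0*I)
g = -1 (g = 4 - 5 = -1)
o(I, F) = -18 - F - I - 2*I (o(I, F) = -18 - ((I + F) + 2*I) = -18 - ((F + I) + 2*I) = -18 - (F + I + 2*I) = -18 + (-F - I - 2*I) = -18 - F - I - 2*I)
s(18, 26)/o(g, -3) = 18/(-18 - 1*(-3) - 1*(-1) - 2*I) = 18/(-18 + 3 + 1 - 2*I) = 18/(-14 - 2*I) = 18*((-14 + 2*I)/200) = 9*(-14 + 2*I)/100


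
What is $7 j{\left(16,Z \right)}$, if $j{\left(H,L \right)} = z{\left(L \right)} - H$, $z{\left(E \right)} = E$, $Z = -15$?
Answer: $-217$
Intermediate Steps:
$j{\left(H,L \right)} = L - H$
$7 j{\left(16,Z \right)} = 7 \left(-15 - 16\right) = 7 \left(-31\right) = -217$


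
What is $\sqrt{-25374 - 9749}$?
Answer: $i \sqrt{35123} \approx 187.41 i$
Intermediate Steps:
$\sqrt{-25374 - 9749} = \sqrt{-35123} = i \sqrt{35123}$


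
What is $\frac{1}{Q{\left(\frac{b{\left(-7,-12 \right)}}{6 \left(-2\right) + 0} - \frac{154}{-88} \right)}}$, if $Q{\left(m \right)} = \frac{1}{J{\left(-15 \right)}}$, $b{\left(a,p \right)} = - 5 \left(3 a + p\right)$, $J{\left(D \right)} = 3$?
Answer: $3$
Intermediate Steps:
$b{\left(a,p \right)} = - 15 a - 5 p$ ($b{\left(a,p \right)} = - 5 \left(p + 3 a\right) = - 15 a - 5 p$)
$Q{\left(m \right)} = \frac{1}{3}$
$\frac{1}{Q{\left(\frac{b{\left(-7,-12 \right)}}{6 \left(-2\right) + 0} - \frac{154}{-88} \right)}} = \frac{1}{\frac{1}{3}} = 3$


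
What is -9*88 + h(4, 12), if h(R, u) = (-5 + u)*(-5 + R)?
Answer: -799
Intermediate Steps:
h(R, u) = (-5 + R)*(-5 + u)
-9*88 + h(4, 12) = -9*88 + (25 - 5*4 - 5*12 + 4*12) = -792 + (25 - 20 - 60 + 48) = -792 - 7 = -799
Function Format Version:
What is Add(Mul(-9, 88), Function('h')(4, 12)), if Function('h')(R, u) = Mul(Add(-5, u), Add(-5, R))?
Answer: -799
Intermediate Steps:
Function('h')(R, u) = Mul(Add(-5, R), Add(-5, u))
Add(Mul(-9, 88), Function('h')(4, 12)) = Add(Mul(-9, 88), Add(25, Mul(-5, 4), Mul(-5, 12), Mul(4, 12))) = Add(-792, Add(25, -20, -60, 48)) = Add(-792, -7) = -799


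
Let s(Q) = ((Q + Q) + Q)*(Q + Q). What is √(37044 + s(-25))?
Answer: √40794 ≈ 201.98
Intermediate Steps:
s(Q) = 6*Q² (s(Q) = (2*Q + Q)*(2*Q) = (3*Q)*(2*Q) = 6*Q²)
√(37044 + s(-25)) = √(37044 + 6*(-25)²) = √(37044 + 6*625) = √(37044 + 3750) = √40794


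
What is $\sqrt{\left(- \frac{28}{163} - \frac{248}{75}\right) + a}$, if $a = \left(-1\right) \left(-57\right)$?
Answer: $\frac{\sqrt{319953189}}{2445} \approx 7.3158$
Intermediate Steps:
$a = 57$
$\sqrt{\left(- \frac{28}{163} - \frac{248}{75}\right) + a} = \sqrt{\left(- \frac{28}{163} - \frac{248}{75}\right) + 57} = \sqrt{- \frac{42524}{12225} + 57} = \sqrt{\frac{654301}{12225}} = \frac{\sqrt{319953189}}{2445}$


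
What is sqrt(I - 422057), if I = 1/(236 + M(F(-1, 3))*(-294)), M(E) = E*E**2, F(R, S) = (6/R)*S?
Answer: I*sqrt(310284693958726077)/857422 ≈ 649.66*I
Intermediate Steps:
F(R, S) = 6*S/R (F(R, S) = (6/R)*S = 6*S/R)
M(E) = E**3
I = 1/1714844 (I = 1/(236 + (6*3/(-1))**3*(-294)) = 1/(236 + (6*3*(-1))**3*(-294)) = 1/(236 + (-18)**3*(-294)) = 1/(236 - 5832*(-294)) = 1/(236 + 1714608) = 1/1714844 ≈ 5.8314e-7)
sqrt(I - 422057) = sqrt(1/1714844 - 422057) = sqrt(-723761914107/1714844) = I*sqrt(310284693958726077)/857422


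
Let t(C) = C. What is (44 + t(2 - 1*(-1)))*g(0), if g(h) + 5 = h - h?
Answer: -235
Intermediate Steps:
g(h) = -5 (g(h) = -5 + (h - h) = -5 + 0 = -5)
(44 + t(2 - 1*(-1)))*g(0) = (44 + (2 - 1*(-1)))*(-5) = (44 + (2 + 1))*(-5) = (44 + 3)*(-5) = 47*(-5) = -235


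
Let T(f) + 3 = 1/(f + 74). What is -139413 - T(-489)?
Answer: -57855149/415 ≈ -1.3941e+5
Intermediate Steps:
T(f) = -3 + 1/(74 + f) (T(f) = -3 + 1/(f + 74) = -3 + 1/(74 + f))
-139413 - T(-489) = -139413 - (-221 - 3*(-489))/(74 - 489) = -139413 - (-221 + 1467)/(-415) = -139413 - (-1)*1246/415 = -139413 - 1*(-1246/415) = -139413 + 1246/415 = -57855149/415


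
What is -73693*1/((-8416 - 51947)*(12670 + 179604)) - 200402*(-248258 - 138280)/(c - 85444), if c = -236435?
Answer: -15772871605222477445/65540411653914 ≈ -2.4066e+5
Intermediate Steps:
-73693*1/((-8416 - 51947)*(12670 + 179604)) - 200402*(-248258 - 138280)/(c - 85444) = -73693*1/((-8416 - 51947)*(12670 + 179604)) - 200402*(-248258 - 138280)/(-236435 - 85444) = -73693/(192274*(-60363)) - 200402/((-321879/(-386538))) = -73693/(-11606235462) - 200402/((-321879*(-1/386538))) = -73693*(-1/11606235462) - 200402/107293/128846 = 73693/11606235462 - 200402*128846/107293 = 73693/11606235462 - 25820996092/107293 = -15772871605222477445/65540411653914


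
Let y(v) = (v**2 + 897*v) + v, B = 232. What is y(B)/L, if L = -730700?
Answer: -13108/36535 ≈ -0.35878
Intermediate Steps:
y(v) = v**2 + 898*v
y(B)/L = (232*(898 + 232))/(-730700) = (232*1130)*(-1/730700) = 262160*(-1/730700) = -13108/36535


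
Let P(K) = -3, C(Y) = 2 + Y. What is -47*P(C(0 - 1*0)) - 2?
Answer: 139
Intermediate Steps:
-47*P(C(0 - 1*0)) - 2 = -47*(-3) - 2 = 141 - 2 = 139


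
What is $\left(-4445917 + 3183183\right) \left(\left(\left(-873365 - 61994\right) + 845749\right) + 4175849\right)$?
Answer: $-5159832917426$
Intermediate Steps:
$\left(-4445917 + 3183183\right) \left(\left(\left(-873365 - 61994\right) + 845749\right) + 4175849\right) = - 1262734 \left(\left(-935359 + 845749\right) + 4175849\right) = - 1262734 \left(-89610 + 4175849\right) = \left(-1262734\right) 4086239 = -5159832917426$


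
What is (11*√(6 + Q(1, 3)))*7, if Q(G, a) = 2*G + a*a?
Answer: 77*√17 ≈ 317.48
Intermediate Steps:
Q(G, a) = a² + 2*G (Q(G, a) = 2*G + a² = a² + 2*G)
(11*√(6 + Q(1, 3)))*7 = (11*√(6 + (3² + 2*1)))*7 = (11*√(6 + (9 + 2)))*7 = (11*√(6 + 11))*7 = (11*√17)*7 = 77*√17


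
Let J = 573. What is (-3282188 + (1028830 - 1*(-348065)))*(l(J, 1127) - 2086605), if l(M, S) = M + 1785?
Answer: 3971101219371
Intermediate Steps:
l(M, S) = 1785 + M
(-3282188 + (1028830 - 1*(-348065)))*(l(J, 1127) - 2086605) = (-3282188 + (1028830 - 1*(-348065)))*((1785 + 573) - 2086605) = (-3282188 + (1028830 + 348065))*(2358 - 2086605) = (-3282188 + 1376895)*(-2084247) = -1905293*(-2084247) = 3971101219371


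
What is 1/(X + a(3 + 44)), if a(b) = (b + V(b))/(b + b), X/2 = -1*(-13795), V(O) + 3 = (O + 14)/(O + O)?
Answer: 8836/243789437 ≈ 3.6244e-5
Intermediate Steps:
V(O) = -3 + (14 + O)/(2*O) (V(O) = -3 + (O + 14)/(O + O) = -3 + (14 + O)/((2*O)) = -3 + (14 + O)*(1/(2*O)) = -3 + (14 + O)/(2*O))
X = 27590 (X = 2*(-1*(-13795)) = 2*13795 = 27590)
a(b) = (-5/2 + b + 7/b)/(2*b) (a(b) = (b + (-5/2 + 7/b))/(b + b) = (-5/2 + b + 7/b)/((2*b)) = (-5/2 + b + 7/b)*(1/(2*b)) = (-5/2 + b + 7/b)/(2*b))
1/(X + a(3 + 44)) = 1/(27590 + (14 + (3 + 44)*(-5 + 2*(3 + 44)))/(4*(3 + 44)²)) = 1/(27590 + (¼)*(14 + 47*(-5 + 2*47))/47²) = 1/(27590 + (¼)*(1/2209)*(14 + 47*(-5 + 94))) = 1/(27590 + (¼)*(1/2209)*(14 + 47*89)) = 1/(27590 + (¼)*(1/2209)*(14 + 4183)) = 1/(27590 + (¼)*(1/2209)*4197) = 1/(27590 + 4197/8836) = 1/(243789437/8836) = 8836/243789437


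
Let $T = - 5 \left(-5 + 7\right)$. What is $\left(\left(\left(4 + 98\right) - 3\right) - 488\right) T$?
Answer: $3890$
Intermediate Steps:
$T = -10$ ($T = \left(-5\right) 2 = -10$)
$\left(\left(\left(4 + 98\right) - 3\right) - 488\right) T = \left(\left(\left(4 + 98\right) - 3\right) - 488\right) \left(-10\right) = \left(\left(102 - 3\right) - 488\right) \left(-10\right) = \left(99 - 488\right) \left(-10\right) = \left(-389\right) \left(-10\right) = 3890$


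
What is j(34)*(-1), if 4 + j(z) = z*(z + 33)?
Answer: -2274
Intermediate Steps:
j(z) = -4 + z*(33 + z) (j(z) = -4 + z*(z + 33) = -4 + z*(33 + z))
j(34)*(-1) = (-4 + 34² + 33*34)*(-1) = (-4 + 1156 + 1122)*(-1) = 2274*(-1) = -2274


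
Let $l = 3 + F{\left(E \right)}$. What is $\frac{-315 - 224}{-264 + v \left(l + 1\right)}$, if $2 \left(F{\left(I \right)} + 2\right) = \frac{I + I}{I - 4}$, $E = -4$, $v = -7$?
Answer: $\frac{1078}{563} \approx 1.9147$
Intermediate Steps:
$F{\left(I \right)} = -2 + \frac{I}{-4 + I}$ ($F{\left(I \right)} = -2 + \frac{\left(I + I\right) \frac{1}{I - 4}}{2} = -2 + \frac{2 I \frac{1}{-4 + I}}{2} = -2 + \frac{I}{-4 + I}$)
$l = \frac{3}{2}$ ($l = 3 + \frac{8 - -4}{-4 - 4} = 3 + \frac{8 + 4}{-8} = 3 - \frac{3}{2} = \frac{3}{2} \approx 1.5$)
$\frac{-315 - 224}{-264 + v \left(l + 1\right)} = \frac{-315 - 224}{-264 - 7 \left(\frac{3}{2} + 1\right)} = - \frac{539}{-264 - \frac{35}{2}} = - \frac{539}{- \frac{563}{2}} = \left(-539\right) \left(- \frac{2}{563}\right) = \frac{1078}{563}$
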